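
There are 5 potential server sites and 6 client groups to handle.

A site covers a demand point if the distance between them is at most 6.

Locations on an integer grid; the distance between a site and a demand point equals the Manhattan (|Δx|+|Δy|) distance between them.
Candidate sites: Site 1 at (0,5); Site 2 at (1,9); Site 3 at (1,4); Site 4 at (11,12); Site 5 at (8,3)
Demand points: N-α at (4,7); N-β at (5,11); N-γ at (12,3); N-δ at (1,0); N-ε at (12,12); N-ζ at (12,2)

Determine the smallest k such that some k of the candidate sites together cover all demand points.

Coverage sets (demand points within 6 of each site):
  Site 1: {N-α, N-δ}
  Site 2: {N-α, N-β}
  Site 3: {N-α, N-δ}
  Site 4: {N-ε}
  Site 5: {N-γ, N-ζ}
No 3 sites suffice: every size-3 union leaves at least one demand point uncovered.
But {Site 1, Site 2, Site 4, Site 5} covers everything, so the minimum is 4.

4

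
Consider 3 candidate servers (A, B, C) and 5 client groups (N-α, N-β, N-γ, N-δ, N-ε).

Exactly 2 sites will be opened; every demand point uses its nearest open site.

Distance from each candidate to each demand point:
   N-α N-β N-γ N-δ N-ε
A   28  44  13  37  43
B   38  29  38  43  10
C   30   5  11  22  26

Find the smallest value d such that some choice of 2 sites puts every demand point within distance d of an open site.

28

Open {A, C}.
  Farthest demand point is N-α at distance 28 (to A); all others are ≤ 28.
With {B, C} the worst case is 30.
With {A, B} the worst case is 37.
No size-2 selection achieves below 28.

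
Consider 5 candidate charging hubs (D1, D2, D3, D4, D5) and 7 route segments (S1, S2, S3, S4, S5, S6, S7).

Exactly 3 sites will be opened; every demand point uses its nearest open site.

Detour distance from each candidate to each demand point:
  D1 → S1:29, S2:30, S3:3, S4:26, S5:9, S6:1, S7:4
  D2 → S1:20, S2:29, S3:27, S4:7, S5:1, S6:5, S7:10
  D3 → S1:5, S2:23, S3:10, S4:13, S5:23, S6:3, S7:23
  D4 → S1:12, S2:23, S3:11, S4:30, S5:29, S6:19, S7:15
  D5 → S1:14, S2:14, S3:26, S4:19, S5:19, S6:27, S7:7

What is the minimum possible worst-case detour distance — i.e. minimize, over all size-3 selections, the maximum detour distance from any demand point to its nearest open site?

14

Open {D1, D2, D5}.
  Farthest demand point is S1 at detour distance 14 (to D5); all others are ≤ 14.
With {D1, D3, D5} the worst case is 14.
With {D2, D3, D5} the worst case is 14.
No size-3 selection achieves below 14.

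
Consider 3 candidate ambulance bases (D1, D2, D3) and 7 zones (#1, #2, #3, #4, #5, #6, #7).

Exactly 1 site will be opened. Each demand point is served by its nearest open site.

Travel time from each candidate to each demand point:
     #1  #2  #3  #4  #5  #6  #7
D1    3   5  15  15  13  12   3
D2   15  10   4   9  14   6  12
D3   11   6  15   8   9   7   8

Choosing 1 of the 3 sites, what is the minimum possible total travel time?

64

Open {D3}.
  #1→D3 11, #2→D3 6, #3→D3 15, #4→D3 8, #5→D3 9, #6→D3 7, #7→D3 8  ⇒ total 64.
Compare {D1}: total 66.
Compare {D2}: total 70.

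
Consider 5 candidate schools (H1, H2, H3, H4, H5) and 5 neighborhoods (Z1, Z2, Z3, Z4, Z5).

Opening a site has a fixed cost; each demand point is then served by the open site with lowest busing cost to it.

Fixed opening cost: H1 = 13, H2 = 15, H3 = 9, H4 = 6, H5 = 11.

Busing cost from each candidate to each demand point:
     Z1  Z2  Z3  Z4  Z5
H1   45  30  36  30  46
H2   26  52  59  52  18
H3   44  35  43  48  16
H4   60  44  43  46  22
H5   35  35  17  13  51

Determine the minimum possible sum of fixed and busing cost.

135

Open {H2, H5}: assign each demand point to its cheapest open site.
  Z1→H2 26, Z2→H5 35, Z3→H5 17, Z4→H5 13, Z5→H2 18
  busing cost 109, fixed 26 → total 135.
Compare {H3, H5}: busing cost 116 + fixed 20 = 136.
Compare {H4, H5}: busing cost 122 + fixed 17 = 139.
Compare {H2, H4, H5}: busing cost 109 + fixed 32 = 141.
All other subsets cost ≥ 136. Minimum total cost: 135.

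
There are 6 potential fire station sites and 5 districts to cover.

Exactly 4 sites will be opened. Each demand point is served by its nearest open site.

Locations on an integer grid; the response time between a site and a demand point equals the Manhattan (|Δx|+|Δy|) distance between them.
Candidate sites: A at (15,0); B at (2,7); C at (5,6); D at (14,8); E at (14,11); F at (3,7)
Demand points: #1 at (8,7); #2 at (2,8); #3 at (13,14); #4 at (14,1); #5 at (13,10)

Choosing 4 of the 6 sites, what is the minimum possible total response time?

Open {A, B, C, E}.
  #1→C 4, #2→B 1, #3→E 4, #4→A 2, #5→E 2  ⇒ total 13.
Compare {A, B, E, F}: total 14.
Compare {A, C, E, F}: total 14.
No size-4 selection does better; minimum is 13.

13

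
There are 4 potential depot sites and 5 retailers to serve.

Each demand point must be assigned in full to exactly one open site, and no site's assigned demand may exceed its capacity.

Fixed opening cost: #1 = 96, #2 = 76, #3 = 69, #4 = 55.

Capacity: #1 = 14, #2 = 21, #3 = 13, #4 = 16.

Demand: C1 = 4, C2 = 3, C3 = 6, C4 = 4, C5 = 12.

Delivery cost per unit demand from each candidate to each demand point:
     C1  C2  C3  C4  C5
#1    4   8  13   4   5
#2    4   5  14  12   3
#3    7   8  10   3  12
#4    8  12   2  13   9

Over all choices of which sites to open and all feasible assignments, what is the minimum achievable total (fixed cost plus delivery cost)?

Open {#2, #4}; cheapest assignment that respects the capacities:
  #2 (cap 21, load 19): C1, C2, C5 — cost 4×4 + 3×5 + 12×3 = 67
  #4 (cap 16, load 10): C3, C4 — cost 6×2 + 4×13 = 64
  Shipping 131, fixed 131 → total 262.
  Any other capacity-feasible assignment to {#2, #4} ships for at least 131.
Compare {#2, #3}: its best feasible assignment gives total 284.
Compare {#2, #3, #4}: its best feasible assignment gives total 291.
Every other set of open sites that can feasibly serve all demand totals ≥ 284 even under its best assignment. Minimum: 262.

262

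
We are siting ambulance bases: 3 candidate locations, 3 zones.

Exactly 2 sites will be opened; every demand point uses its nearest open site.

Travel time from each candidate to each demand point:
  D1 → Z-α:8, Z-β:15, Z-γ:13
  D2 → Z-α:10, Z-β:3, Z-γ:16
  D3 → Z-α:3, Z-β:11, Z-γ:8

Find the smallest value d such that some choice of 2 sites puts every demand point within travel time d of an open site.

8

Open {D2, D3}.
  Farthest demand point is Z-γ at travel time 8 (to D3); all others are ≤ 8.
With {D1, D3} the worst case is 11.
With {D1, D2} the worst case is 13.
No size-2 selection achieves below 8.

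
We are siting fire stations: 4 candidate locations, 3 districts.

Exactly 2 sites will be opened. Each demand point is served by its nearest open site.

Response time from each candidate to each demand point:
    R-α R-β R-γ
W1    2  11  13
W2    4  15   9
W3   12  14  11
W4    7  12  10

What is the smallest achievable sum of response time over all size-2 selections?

Open {W1, W2}.
  R-α→W1 2, R-β→W1 11, R-γ→W2 9  ⇒ total 22.
Compare {W1, W4}: total 23.
Compare {W1, W3}: total 24.
No size-2 selection does better; minimum is 22.

22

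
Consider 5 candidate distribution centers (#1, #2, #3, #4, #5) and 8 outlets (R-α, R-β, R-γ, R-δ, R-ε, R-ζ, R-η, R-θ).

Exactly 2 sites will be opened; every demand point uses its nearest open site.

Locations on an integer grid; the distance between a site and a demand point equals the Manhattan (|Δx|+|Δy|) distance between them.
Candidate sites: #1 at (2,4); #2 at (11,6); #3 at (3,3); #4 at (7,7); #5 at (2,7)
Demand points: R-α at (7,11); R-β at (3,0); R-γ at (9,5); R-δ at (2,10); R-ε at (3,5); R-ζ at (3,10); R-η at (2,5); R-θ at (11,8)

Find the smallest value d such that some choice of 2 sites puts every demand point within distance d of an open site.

7

Open {#1, #4}.
  Farthest demand point is R-ζ at distance 7 (to #1); all others are ≤ 7.
With {#3, #4} the worst case is 8.
With {#4, #5} the worst case is 8.
No size-2 selection achieves below 7.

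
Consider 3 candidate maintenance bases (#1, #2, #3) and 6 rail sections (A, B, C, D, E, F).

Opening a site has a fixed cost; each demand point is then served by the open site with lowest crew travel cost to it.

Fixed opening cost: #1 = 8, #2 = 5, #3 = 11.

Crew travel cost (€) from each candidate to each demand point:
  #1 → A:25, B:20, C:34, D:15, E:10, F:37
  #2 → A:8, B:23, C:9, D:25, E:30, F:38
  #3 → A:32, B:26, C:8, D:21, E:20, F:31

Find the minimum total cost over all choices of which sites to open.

Open {#1, #2}: assign each demand point to its cheapest open site.
  A→#2 8, B→#1 20, C→#2 9, D→#1 15, E→#1 10, F→#1 37
  crew travel cost 99, fixed 13 → total 112.
Compare {#1, #2, #3}: crew travel cost 92 + fixed 24 = 116.
Compare {#2, #3}: crew travel cost 111 + fixed 16 = 127.
Compare {#1, #3}: crew travel cost 109 + fixed 19 = 128.
All other subsets cost ≥ 116. Minimum total cost: 112.

112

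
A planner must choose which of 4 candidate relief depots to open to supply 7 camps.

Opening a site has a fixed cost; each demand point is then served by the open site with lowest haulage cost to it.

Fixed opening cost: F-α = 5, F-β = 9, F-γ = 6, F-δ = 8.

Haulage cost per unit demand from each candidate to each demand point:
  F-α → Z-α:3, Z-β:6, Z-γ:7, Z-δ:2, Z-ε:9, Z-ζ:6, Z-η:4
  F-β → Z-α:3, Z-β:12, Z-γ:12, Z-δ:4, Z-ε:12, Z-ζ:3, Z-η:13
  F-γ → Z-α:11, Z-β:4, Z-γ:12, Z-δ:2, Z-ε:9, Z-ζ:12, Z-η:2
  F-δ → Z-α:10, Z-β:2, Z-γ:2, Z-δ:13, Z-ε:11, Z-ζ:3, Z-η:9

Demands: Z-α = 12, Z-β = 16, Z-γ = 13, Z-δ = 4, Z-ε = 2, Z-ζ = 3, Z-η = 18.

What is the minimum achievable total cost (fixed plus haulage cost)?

Open {F-α, F-γ, F-δ}: assign each demand point to its cheapest open site.
  Z-α→F-α 12×3=36, Z-β→F-δ 16×2=32, Z-γ→F-δ 13×2=26, Z-δ→F-α 4×2=8, Z-ε→F-α 2×9=18, Z-ζ→F-δ 3×3=9, Z-η→F-γ 18×2=36
  haulage cost 165, fixed 19 → total 184.
Compare {F-β, F-γ, F-δ}: haulage cost 165 + fixed 23 = 188.
Compare {F-α, F-β, F-γ, F-δ}: haulage cost 165 + fixed 28 = 193.
Compare {F-α, F-δ}: haulage cost 201 + fixed 13 = 214.
All other subsets cost ≥ 188. Minimum total cost: 184.

184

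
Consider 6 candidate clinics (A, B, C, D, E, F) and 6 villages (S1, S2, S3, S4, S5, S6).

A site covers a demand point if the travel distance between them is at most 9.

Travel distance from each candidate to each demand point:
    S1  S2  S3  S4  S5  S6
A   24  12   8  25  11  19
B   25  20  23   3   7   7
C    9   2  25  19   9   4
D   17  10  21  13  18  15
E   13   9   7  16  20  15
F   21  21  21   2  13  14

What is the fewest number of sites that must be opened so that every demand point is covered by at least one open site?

3

Coverage sets (demand points within 9 of each site):
  A: {S3}
  B: {S4, S5, S6}
  C: {S1, S2, S5, S6}
  D: {}
  E: {S2, S3}
  F: {S4}
No 2 sites suffice: every size-2 union leaves at least one demand point uncovered.
But {A, B, C} covers everything, so the minimum is 3.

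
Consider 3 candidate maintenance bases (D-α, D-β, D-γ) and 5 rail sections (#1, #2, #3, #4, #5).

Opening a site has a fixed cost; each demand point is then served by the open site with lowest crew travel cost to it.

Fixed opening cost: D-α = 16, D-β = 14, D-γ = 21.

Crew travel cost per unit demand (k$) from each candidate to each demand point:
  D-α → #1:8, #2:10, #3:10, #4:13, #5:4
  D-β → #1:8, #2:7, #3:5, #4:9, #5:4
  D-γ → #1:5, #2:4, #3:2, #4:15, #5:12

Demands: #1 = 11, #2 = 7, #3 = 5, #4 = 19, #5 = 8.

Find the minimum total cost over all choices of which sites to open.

Open {D-β, D-γ}: assign each demand point to its cheapest open site.
  #1→D-γ 11×5=55, #2→D-γ 7×4=28, #3→D-γ 5×2=10, #4→D-β 19×9=171, #5→D-β 8×4=32
  crew travel cost 296, fixed 35 → total 331.
Compare {D-α, D-β, D-γ}: crew travel cost 296 + fixed 51 = 347.
Compare {D-β}: crew travel cost 365 + fixed 14 = 379.
Compare {D-α, D-β}: crew travel cost 365 + fixed 30 = 395.
All other subsets cost ≥ 347. Minimum total cost: 331.

331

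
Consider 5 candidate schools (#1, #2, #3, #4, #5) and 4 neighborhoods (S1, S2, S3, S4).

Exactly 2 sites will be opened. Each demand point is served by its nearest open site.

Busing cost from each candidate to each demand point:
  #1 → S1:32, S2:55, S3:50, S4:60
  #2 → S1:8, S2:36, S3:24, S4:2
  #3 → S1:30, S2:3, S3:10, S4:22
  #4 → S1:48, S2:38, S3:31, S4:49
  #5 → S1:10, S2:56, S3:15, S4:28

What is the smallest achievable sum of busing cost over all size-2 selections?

Open {#2, #3}.
  S1→#2 8, S2→#3 3, S3→#3 10, S4→#2 2  ⇒ total 23.
Compare {#3, #5}: total 45.
Compare {#2, #5}: total 61.
No size-2 selection does better; minimum is 23.

23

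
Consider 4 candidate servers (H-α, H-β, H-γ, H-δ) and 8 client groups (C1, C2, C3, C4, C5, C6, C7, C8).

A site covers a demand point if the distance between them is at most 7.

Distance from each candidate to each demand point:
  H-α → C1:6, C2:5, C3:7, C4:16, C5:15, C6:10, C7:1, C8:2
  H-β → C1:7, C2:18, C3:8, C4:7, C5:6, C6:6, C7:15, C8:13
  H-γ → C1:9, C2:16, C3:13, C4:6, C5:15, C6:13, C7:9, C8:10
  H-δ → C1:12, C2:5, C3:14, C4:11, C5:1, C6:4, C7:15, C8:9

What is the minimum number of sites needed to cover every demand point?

Coverage sets (demand points within 7 of each site):
  H-α: {C1, C2, C3, C7, C8}
  H-β: {C1, C4, C5, C6}
  H-γ: {C4}
  H-δ: {C2, C5, C6}
No single site covers all 8 demand points.
But {H-α, H-β} covers everything, so the minimum is 2.

2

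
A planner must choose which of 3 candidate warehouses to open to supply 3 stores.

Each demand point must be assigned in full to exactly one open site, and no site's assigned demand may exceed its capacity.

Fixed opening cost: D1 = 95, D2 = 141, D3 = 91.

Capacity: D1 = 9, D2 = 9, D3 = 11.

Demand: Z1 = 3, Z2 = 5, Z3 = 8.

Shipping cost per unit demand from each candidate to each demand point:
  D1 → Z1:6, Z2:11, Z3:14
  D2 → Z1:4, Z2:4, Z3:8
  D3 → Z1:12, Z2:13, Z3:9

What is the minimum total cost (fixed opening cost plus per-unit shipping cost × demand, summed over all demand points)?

331

Open {D1, D3}; cheapest assignment that respects the capacities:
  D1 (cap 9, load 8): Z1, Z2 — cost 3×6 + 5×11 = 73
  D3 (cap 11, load 8): Z3 — cost 8×9 = 72
  Shipping 145, fixed 186 → total 331.
  Any other capacity-feasible assignment to {D1, D3} ships for at least 145.
Compare {D2, D3}: its best feasible assignment gives total 336.
Compare {D1, D2}: its best feasible assignment gives total 373.
Every other set of open sites that can feasibly serve all demand totals ≥ 336 even under its best assignment. Minimum: 331.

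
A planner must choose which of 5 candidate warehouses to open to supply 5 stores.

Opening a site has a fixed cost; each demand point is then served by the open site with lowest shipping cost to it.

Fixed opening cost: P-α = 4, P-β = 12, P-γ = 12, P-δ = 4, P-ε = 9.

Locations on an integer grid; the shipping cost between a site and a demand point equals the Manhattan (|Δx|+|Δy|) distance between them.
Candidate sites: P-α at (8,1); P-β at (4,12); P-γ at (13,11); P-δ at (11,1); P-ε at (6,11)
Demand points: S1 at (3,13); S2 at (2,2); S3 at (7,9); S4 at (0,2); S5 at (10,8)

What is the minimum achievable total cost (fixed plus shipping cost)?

Open {P-α, P-ε}: assign each demand point to its cheapest open site.
  S1→P-ε 5, S2→P-α 7, S3→P-ε 3, S4→P-α 9, S5→P-ε 7
  shipping cost 31, fixed 13 → total 44.
Compare {P-α, P-δ, P-ε}: shipping cost 31 + fixed 17 = 48.
Compare {P-α, P-β}: shipping cost 33 + fixed 16 = 49.
Compare {P-δ, P-ε}: shipping cost 37 + fixed 13 = 50.
All other subsets cost ≥ 48. Minimum total cost: 44.

44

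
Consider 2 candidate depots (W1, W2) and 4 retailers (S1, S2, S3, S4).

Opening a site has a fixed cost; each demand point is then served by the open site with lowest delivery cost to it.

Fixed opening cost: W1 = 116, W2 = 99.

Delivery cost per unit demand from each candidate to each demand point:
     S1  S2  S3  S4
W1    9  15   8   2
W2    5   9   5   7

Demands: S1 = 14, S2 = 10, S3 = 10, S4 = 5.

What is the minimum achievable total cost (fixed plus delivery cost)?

344

Open {W2}: assign each demand point to its cheapest open site.
  S1→W2 14×5=70, S2→W2 10×9=90, S3→W2 10×5=50, S4→W2 5×7=35
  delivery cost 245, fixed 99 → total 344.
Compare {W1, W2}: delivery cost 220 + fixed 215 = 435.
Compare {W1}: delivery cost 366 + fixed 116 = 482.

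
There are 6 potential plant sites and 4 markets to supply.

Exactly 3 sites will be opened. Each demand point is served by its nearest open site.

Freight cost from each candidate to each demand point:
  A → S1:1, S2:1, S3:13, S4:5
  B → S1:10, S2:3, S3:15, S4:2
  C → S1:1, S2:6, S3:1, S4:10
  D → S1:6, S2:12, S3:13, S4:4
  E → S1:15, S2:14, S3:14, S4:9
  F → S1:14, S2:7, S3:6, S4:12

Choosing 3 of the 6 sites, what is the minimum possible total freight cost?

5

Open {A, B, C}.
  S1→A 1, S2→A 1, S3→C 1, S4→B 2  ⇒ total 5.
Compare {A, C, D}: total 7.
Compare {B, C, D}: total 7.
No size-3 selection does better; minimum is 5.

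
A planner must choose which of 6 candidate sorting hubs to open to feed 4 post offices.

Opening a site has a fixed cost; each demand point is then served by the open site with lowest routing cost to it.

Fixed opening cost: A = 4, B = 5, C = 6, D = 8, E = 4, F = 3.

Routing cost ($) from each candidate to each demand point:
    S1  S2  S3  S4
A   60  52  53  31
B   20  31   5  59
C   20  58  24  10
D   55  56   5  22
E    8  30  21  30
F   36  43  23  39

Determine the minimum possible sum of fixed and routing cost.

Open {B, C, E}: assign each demand point to its cheapest open site.
  S1→E 8, S2→E 30, S3→B 5, S4→C 10
  routing cost 53, fixed 15 → total 68.
Compare {C, D, E}: routing cost 53 + fixed 18 = 71.
Compare {B, C, E, F}: routing cost 53 + fixed 18 = 71.
Compare {A, B, C, E}: routing cost 53 + fixed 19 = 72.
All other subsets cost ≥ 71. Minimum total cost: 68.

68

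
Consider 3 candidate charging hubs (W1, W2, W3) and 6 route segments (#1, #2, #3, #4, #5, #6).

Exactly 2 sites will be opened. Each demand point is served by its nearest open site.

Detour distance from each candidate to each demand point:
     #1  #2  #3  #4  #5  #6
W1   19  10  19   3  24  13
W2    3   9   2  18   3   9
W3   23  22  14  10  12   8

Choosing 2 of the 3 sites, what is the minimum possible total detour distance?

29

Open {W1, W2}.
  #1→W2 3, #2→W2 9, #3→W2 2, #4→W1 3, #5→W2 3, #6→W2 9  ⇒ total 29.
Compare {W2, W3}: total 35.
Compare {W1, W3}: total 66.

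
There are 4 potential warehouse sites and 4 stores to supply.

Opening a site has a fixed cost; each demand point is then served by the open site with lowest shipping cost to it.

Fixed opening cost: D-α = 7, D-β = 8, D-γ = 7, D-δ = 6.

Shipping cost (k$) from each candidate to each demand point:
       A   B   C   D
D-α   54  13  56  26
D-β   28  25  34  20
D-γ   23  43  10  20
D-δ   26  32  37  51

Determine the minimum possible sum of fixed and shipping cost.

Open {D-α, D-γ}: assign each demand point to its cheapest open site.
  A→D-γ 23, B→D-α 13, C→D-γ 10, D→D-γ 20
  shipping cost 66, fixed 14 → total 80.
Compare {D-α, D-γ, D-δ}: shipping cost 66 + fixed 20 = 86.
Compare {D-α, D-β, D-γ}: shipping cost 66 + fixed 22 = 88.
Compare {D-β, D-γ}: shipping cost 78 + fixed 15 = 93.
All other subsets cost ≥ 86. Minimum total cost: 80.

80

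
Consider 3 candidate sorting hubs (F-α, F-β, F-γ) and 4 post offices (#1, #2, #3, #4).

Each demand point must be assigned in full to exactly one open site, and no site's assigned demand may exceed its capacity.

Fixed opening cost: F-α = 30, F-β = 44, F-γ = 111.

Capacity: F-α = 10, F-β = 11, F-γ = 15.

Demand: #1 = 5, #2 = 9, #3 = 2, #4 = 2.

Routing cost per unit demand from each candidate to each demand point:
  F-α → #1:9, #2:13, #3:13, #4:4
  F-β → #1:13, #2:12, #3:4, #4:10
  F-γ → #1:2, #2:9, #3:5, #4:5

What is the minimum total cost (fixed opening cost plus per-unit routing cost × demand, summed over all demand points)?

Open {F-α, F-β}; cheapest assignment that respects the capacities:
  F-α (cap 10, load 7): #1, #4 — cost 5×9 + 2×4 = 53
  F-β (cap 11, load 11): #2, #3 — cost 9×12 + 2×4 = 116
  Shipping 169, fixed 74 → total 243.
  Any other capacity-feasible assignment to {F-α, F-β} ships for at least 169.
Compare {F-α, F-γ}: its best feasible assignment gives total 266.
Compare {F-β, F-γ}: its best feasible assignment gives total 274.
Every other set of open sites that can feasibly serve all demand totals ≥ 266 even under its best assignment. Minimum: 243.

243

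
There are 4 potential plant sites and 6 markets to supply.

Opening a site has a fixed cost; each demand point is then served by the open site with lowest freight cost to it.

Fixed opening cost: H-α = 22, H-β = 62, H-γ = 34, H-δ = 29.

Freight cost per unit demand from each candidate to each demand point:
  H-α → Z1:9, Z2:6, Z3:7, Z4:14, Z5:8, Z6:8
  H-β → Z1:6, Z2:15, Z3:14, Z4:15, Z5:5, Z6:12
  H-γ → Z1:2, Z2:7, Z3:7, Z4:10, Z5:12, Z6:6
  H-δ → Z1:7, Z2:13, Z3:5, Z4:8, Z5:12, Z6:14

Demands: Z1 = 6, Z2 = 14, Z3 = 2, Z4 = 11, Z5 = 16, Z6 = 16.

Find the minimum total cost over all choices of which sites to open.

Open {H-α, H-γ}: assign each demand point to its cheapest open site.
  Z1→H-γ 6×2=12, Z2→H-α 14×6=84, Z3→H-α 2×7=14, Z4→H-γ 11×10=110, Z5→H-α 16×8=128, Z6→H-γ 16×6=96
  freight cost 444, fixed 56 → total 500.
Compare {H-α, H-γ, H-δ}: freight cost 418 + fixed 85 = 503.
Compare {H-β, H-γ}: freight cost 410 + fixed 96 = 506.
Compare {H-β, H-γ, H-δ}: freight cost 384 + fixed 125 = 509.
All other subsets cost ≥ 503. Minimum total cost: 500.

500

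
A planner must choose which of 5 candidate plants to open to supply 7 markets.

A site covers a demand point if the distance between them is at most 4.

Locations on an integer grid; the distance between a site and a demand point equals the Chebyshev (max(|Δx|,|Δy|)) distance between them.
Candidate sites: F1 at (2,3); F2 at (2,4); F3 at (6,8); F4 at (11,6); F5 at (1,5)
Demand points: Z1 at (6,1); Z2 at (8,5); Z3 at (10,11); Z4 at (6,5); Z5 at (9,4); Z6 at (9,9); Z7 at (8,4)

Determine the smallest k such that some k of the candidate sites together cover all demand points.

Coverage sets (demand points within 4 of each site):
  F1: {Z1, Z4}
  F2: {Z1, Z4}
  F3: {Z2, Z3, Z4, Z5, Z6, Z7}
  F4: {Z2, Z5, Z6, Z7}
  F5: {}
No single site covers all 7 demand points.
But {F1, F3} covers everything, so the minimum is 2.

2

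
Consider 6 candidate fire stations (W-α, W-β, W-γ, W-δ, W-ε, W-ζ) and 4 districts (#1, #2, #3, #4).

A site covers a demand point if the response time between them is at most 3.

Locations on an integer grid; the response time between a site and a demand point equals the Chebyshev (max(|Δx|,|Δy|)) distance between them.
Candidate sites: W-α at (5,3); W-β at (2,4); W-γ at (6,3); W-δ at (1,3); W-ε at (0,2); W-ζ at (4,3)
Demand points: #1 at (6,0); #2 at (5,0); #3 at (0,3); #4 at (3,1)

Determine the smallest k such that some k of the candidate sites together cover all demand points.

2

Coverage sets (demand points within 3 of each site):
  W-α: {#1, #2, #4}
  W-β: {#3, #4}
  W-γ: {#1, #2, #4}
  W-δ: {#3, #4}
  W-ε: {#3, #4}
  W-ζ: {#1, #2, #4}
No single site covers all 4 demand points.
But {W-α, W-β} covers everything, so the minimum is 2.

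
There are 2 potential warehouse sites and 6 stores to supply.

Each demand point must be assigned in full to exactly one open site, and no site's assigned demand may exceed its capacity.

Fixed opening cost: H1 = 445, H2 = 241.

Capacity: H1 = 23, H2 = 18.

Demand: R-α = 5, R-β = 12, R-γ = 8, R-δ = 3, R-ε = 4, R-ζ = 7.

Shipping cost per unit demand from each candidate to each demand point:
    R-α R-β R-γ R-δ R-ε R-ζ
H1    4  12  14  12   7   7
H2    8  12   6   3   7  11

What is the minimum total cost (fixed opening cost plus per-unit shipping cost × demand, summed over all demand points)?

1004

Open {H1, H2}; cheapest assignment that respects the capacities:
  H1 (cap 23, load 23): R-β, R-ε, R-ζ — cost 12×12 + 4×7 + 7×7 = 221
  H2 (cap 18, load 16): R-α, R-γ, R-δ — cost 5×8 + 8×6 + 3×3 = 97
  Shipping 318, fixed 686 → total 1004.
  Any other capacity-feasible assignment to {H1, H2} ships for at least 318.
Total demand is 39 and no other set of sites has combined capacity ≥ 39, so {H1, H2} is the only feasible choice of open sites. Minimum: 1004.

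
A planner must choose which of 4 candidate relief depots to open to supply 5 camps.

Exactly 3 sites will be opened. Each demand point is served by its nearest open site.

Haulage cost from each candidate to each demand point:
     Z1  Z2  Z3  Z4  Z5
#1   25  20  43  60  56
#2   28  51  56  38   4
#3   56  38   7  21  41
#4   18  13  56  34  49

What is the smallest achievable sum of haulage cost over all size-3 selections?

Open {#2, #3, #4}.
  Z1→#4 18, Z2→#4 13, Z3→#3 7, Z4→#3 21, Z5→#2 4  ⇒ total 63.
Compare {#1, #2, #3}: total 77.
Compare {#1, #3, #4}: total 100.
No size-3 selection does better; minimum is 63.

63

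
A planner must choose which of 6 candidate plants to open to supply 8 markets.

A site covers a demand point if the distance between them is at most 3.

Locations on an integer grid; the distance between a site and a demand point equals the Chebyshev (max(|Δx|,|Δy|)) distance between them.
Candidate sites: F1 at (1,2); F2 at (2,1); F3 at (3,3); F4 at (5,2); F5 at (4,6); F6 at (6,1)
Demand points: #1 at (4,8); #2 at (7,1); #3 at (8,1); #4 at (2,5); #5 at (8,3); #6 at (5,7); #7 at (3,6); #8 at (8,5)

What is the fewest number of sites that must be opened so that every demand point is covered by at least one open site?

2

Coverage sets (demand points within 3 of each site):
  F1: {#4}
  F2: {}
  F3: {#4, #7}
  F4: {#2, #3, #4, #5, #8}
  F5: {#1, #4, #6, #7}
  F6: {#2, #3, #5}
No single site covers all 8 demand points.
But {F4, F5} covers everything, so the minimum is 2.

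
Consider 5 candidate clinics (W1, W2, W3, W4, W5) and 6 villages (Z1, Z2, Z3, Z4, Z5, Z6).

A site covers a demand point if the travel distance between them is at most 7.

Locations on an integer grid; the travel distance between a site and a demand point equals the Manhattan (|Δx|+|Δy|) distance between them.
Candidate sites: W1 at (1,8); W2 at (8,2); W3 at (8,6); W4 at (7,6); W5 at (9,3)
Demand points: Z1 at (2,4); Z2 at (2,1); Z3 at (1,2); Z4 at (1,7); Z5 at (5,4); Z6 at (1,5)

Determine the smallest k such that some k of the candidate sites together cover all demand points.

2

Coverage sets (demand points within 7 of each site):
  W1: {Z1, Z3, Z4, Z6}
  W2: {Z2, Z3, Z5}
  W3: {Z5}
  W4: {Z1, Z4, Z5, Z6}
  W5: {Z5}
No single site covers all 6 demand points.
But {W1, W2} covers everything, so the minimum is 2.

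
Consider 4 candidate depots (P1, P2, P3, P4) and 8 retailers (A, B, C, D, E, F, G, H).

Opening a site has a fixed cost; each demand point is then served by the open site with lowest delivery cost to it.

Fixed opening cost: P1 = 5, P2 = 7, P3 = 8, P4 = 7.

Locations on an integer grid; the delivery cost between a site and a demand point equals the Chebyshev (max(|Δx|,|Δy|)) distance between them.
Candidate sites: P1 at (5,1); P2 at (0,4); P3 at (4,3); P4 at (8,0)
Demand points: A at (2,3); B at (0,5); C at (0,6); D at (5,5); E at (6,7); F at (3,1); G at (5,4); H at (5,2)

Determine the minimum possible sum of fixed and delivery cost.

28

Open {P3}: assign each demand point to its cheapest open site.
  A→P3 2, B→P3 4, C→P3 4, D→P3 2, E→P3 4, F→P3 2, G→P3 1, H→P3 1
  delivery cost 20, fixed 8 → total 28.
Compare {P2, P3}: delivery cost 15 + fixed 15 = 30.
Compare {P1, P2}: delivery cost 21 + fixed 12 = 33.
Compare {P1, P3}: delivery cost 20 + fixed 13 = 33.
All other subsets cost ≥ 30. Minimum total cost: 28.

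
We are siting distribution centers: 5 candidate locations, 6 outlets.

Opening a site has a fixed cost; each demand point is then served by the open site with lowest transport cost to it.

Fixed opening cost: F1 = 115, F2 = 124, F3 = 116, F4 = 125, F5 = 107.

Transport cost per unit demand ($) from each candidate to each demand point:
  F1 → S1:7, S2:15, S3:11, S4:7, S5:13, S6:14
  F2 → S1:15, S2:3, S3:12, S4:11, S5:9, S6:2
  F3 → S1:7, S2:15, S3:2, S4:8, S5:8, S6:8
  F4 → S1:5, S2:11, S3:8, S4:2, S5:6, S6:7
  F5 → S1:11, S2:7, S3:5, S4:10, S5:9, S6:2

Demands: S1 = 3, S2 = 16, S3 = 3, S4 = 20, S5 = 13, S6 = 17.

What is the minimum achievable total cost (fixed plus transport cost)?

Open {F2, F4}: assign each demand point to its cheapest open site.
  S1→F4 3×5=15, S2→F2 16×3=48, S3→F4 3×8=24, S4→F4 20×2=40, S5→F4 13×6=78, S6→F2 17×2=34
  transport cost 239, fixed 249 → total 488.
Compare {F4, F5}: transport cost 294 + fixed 232 = 526.
Compare {F4}: transport cost 452 + fixed 125 = 577.
Compare {F2, F3, F4}: transport cost 221 + fixed 365 = 586.
All other subsets cost ≥ 526. Minimum total cost: 488.

488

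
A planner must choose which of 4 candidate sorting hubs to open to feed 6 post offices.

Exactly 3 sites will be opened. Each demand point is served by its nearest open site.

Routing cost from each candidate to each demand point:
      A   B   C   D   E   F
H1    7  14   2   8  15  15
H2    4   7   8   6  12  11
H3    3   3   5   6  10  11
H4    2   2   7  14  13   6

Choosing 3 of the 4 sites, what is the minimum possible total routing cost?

Open {H1, H3, H4}.
  A→H4 2, B→H4 2, C→H1 2, D→H3 6, E→H3 10, F→H4 6  ⇒ total 28.
Compare {H1, H2, H4}: total 30.
Compare {H2, H3, H4}: total 31.
No size-3 selection does better; minimum is 28.

28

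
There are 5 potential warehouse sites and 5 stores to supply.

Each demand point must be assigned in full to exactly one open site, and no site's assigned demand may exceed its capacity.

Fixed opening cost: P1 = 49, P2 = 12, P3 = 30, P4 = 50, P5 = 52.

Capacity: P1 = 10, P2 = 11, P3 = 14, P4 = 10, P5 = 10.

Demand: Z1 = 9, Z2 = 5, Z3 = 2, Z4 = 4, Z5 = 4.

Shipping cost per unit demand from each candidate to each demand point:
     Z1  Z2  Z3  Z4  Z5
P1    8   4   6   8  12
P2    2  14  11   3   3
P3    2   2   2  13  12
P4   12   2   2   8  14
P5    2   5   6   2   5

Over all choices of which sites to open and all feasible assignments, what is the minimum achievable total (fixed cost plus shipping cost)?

Open {P2, P3}; cheapest assignment that respects the capacities:
  P2 (cap 11, load 10): Z3, Z4, Z5 — cost 2×11 + 4×3 + 4×3 = 46
  P3 (cap 14, load 14): Z1, Z2 — cost 9×2 + 5×2 = 28
  Shipping 74, fixed 42 → total 116.
  Any other capacity-feasible assignment to {P2, P3} ships for at least 74.
Compare {P2, P3, P4}: its best feasible assignment gives total 148.
Compare {P3, P5}: its best feasible assignment gives total 150.
Every other set of open sites that can feasibly serve all demand totals ≥ 148 even under its best assignment. Minimum: 116.

116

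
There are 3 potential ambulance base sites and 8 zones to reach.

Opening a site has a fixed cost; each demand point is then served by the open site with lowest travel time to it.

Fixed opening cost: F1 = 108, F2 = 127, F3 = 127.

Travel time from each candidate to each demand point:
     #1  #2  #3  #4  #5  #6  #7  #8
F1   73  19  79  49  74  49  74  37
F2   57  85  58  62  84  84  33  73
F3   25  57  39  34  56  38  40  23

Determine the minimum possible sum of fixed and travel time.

Open {F3}: assign each demand point to its cheapest open site.
  #1→F3 25, #2→F3 57, #3→F3 39, #4→F3 34, #5→F3 56, #6→F3 38, #7→F3 40, #8→F3 23
  travel time 312, fixed 127 → total 439.
Compare {F1, F3}: travel time 274 + fixed 235 = 509.
Compare {F2, F3}: travel time 305 + fixed 254 = 559.
Compare {F1}: travel time 454 + fixed 108 = 562.
All other subsets cost ≥ 509. Minimum total cost: 439.

439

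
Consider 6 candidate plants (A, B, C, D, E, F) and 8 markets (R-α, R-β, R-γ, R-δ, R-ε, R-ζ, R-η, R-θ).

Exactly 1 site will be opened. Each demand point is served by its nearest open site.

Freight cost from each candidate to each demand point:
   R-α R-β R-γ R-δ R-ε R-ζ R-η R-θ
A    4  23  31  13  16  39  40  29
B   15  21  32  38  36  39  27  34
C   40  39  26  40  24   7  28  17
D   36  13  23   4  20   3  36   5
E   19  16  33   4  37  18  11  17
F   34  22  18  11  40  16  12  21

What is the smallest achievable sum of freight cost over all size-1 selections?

140

Open {D}.
  R-α→D 36, R-β→D 13, R-γ→D 23, R-δ→D 4, R-ε→D 20, R-ζ→D 3, R-η→D 36, R-θ→D 5  ⇒ total 140.
Compare {E}: total 155.
Compare {F}: total 174.
No size-1 selection does better; minimum is 140.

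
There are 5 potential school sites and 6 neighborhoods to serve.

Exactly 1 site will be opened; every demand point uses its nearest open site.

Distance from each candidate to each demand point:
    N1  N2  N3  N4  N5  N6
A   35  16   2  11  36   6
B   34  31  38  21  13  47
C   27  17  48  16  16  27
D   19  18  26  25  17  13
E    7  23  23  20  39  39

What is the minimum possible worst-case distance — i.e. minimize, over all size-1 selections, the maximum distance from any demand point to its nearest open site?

26

Open {D}.
  Farthest demand point is N3 at distance 26 (to D); all others are ≤ 26.
With {A} the worst case is 36.
With {E} the worst case is 39.
No size-1 selection achieves below 26.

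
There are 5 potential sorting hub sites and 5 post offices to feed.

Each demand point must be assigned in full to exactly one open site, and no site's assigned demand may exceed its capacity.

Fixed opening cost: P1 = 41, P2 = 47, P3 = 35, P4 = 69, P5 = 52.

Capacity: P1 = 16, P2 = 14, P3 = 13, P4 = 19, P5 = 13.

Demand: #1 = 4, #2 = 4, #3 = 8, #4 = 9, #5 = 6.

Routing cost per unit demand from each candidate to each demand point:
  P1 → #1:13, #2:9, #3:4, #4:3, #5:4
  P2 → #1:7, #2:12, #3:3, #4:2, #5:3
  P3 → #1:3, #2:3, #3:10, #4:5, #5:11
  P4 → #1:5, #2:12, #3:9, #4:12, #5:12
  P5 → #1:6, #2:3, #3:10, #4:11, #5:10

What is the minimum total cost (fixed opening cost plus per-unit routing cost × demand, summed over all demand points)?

216

Open {P1, P2, P3}; cheapest assignment that respects the capacities:
  P1 (cap 16, load 9): #4 — cost 9×3 = 27
  P2 (cap 14, load 14): #3, #5 — cost 8×3 + 6×3 = 42
  P3 (cap 13, load 8): #1, #2 — cost 4×3 + 4×3 = 24
  Shipping 93, fixed 123 → total 216.
  Any other capacity-feasible assignment to {P1, P2, P3} ships for at least 93.
Compare {P1, P2, P5}: its best feasible assignment gives total 245.
Compare {P2, P3, P5}: its best feasible assignment gives total 245.
Every other set of open sites that can feasibly serve all demand totals ≥ 245 even under its best assignment. Minimum: 216.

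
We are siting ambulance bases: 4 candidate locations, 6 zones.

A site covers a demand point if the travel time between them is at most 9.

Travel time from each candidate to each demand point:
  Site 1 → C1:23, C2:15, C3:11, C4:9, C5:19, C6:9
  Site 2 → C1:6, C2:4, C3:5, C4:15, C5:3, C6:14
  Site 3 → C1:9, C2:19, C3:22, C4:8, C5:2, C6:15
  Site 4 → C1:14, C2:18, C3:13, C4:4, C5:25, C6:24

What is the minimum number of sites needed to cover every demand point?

2

Coverage sets (demand points within 9 of each site):
  Site 1: {C4, C6}
  Site 2: {C1, C2, C3, C5}
  Site 3: {C1, C4, C5}
  Site 4: {C4}
No single site covers all 6 demand points.
But {Site 1, Site 2} covers everything, so the minimum is 2.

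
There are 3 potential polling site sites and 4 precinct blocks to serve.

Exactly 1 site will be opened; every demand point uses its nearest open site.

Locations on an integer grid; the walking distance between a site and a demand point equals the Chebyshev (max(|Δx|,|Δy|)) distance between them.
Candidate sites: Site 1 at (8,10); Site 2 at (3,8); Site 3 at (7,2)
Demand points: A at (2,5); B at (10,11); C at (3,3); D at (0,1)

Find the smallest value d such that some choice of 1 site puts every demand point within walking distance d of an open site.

Open {Site 2}.
  Farthest demand point is B at walking distance 7 (to Site 2); all others are ≤ 7.
With {Site 1} the worst case is 9.
With {Site 3} the worst case is 9.
No size-1 selection achieves below 7.

7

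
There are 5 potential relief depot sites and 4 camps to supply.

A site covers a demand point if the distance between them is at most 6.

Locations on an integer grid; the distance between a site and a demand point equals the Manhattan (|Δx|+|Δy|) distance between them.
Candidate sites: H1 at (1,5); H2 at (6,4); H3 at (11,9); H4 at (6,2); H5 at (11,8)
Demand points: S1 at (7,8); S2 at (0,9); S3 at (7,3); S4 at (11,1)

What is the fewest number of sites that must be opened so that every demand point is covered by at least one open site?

Coverage sets (demand points within 6 of each site):
  H1: {S2}
  H2: {S1, S3}
  H3: {S1}
  H4: {S3, S4}
  H5: {S1}
No 2 sites suffice: every size-2 union leaves at least one demand point uncovered.
But {H1, H2, H4} covers everything, so the minimum is 3.

3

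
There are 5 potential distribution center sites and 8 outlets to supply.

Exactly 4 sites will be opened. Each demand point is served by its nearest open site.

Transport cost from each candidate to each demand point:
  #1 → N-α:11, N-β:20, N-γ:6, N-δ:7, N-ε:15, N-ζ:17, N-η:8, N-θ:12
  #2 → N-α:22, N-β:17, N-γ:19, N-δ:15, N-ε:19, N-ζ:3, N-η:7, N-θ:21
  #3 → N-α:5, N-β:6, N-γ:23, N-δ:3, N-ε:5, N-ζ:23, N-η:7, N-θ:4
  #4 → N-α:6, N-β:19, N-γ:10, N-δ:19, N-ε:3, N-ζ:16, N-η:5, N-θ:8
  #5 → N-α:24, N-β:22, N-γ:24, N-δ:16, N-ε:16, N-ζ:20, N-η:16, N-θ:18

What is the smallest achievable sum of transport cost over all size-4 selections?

Open {#1, #2, #3, #4}.
  N-α→#3 5, N-β→#3 6, N-γ→#1 6, N-δ→#3 3, N-ε→#4 3, N-ζ→#2 3, N-η→#4 5, N-θ→#3 4  ⇒ total 35.
Compare {#1, #2, #3, #5}: total 39.
Compare {#2, #3, #4, #5}: total 39.
No size-4 selection does better; minimum is 35.

35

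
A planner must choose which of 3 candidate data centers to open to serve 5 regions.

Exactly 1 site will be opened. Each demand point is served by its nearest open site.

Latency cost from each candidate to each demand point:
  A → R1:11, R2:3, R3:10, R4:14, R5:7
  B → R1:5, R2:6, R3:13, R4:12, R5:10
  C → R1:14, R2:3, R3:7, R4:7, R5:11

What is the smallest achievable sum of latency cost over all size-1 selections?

Open {C}.
  R1→C 14, R2→C 3, R3→C 7, R4→C 7, R5→C 11  ⇒ total 42.
Compare {A}: total 45.
Compare {B}: total 46.

42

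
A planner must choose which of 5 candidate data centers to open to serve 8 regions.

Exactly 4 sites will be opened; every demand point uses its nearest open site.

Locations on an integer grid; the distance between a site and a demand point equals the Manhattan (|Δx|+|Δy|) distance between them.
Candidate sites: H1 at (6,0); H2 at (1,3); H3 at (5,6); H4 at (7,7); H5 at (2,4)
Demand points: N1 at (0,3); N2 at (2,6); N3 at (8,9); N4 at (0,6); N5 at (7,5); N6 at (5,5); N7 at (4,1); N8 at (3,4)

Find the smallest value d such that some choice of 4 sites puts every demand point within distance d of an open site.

4

Open {H1, H2, H3, H4}.
  Farthest demand point is N4 at distance 4 (to H2); all others are ≤ 4.
With {H1, H2, H4, H5} the worst case is 4.
With {H1, H3, H4, H5} the worst case is 4.
No size-4 selection achieves below 4.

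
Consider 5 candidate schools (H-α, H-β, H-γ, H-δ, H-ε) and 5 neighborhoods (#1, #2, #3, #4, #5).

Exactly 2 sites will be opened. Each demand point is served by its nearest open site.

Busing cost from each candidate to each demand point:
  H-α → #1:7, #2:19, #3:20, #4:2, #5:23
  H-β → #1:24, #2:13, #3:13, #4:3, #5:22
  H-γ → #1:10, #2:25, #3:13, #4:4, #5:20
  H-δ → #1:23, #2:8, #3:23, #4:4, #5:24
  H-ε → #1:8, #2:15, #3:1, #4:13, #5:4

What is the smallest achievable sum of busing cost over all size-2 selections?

Open {H-δ, H-ε}.
  #1→H-ε 8, #2→H-δ 8, #3→H-ε 1, #4→H-δ 4, #5→H-ε 4  ⇒ total 25.
Compare {H-α, H-ε}: total 29.
Compare {H-β, H-ε}: total 29.
No size-2 selection does better; minimum is 25.

25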